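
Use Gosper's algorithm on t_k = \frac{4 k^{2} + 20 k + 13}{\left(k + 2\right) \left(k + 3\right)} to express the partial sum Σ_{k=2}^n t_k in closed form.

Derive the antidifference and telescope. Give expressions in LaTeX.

Ratio r(k) = (k + 2)*(20*k + 4*(k + 1)**2 + 33)/((k + 4)*(4*k**2 + 20*k + 13)).
Factor: A=k + 2; B=k + 4; C=k**2 + 5*k + 13/4.
Set up (k + 2)·f(k+1) − (k + 3)·f(k) − (k**2 + 5*k + 13/4) = 0.
From deg A=1, deg B=1, deg C=2: d=2.
Solving with deg f ≤ 2: f(k) = k*(8*k + 5)/8.
So s_k = (B(k−1)f/C)·t_k = (k*(k + 3)*(8*k + 5)/(2*(4*k**2 + 20*k + 13)))·t_k = k*(8*k + 5)/(2*(k + 2)).
Check: Δs_k = (4*k**2 + 20*k + 13)/(k**2 + 5*k + 6). ✓
s_(n+1) = (8*n**2 + 21*n + 13)/(2*(n + 3)) and s_(2) = 21/4, so S(n) = (16*n**2 + 21*n - 37)/(4*(n + 3)).

S(n) = \frac{16 n^{2} + 21 n - 37}{4 \left(n + 3\right)}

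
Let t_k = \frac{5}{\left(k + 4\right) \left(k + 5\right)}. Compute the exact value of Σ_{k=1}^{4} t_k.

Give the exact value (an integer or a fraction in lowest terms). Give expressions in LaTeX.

r(k) = (k + 4)/(k + 6) after simplifying.
A = k + 4, B = k + 6, C = 1.
f must satisfy (k + 4)·f(k+1) − (k + 5)·f(k) = 1.
d = 1 from the (1,1,0) case.
Solving with deg f ≤ 1: f(k) = k/4.
Certificate R = B(k−1)f/C = k*(k + 5)/4 gives s_k = 5*k/(4*(k + 4)).
Check: Δs_k = 5/(k**2 + 9*k + 20). ✓
Sum = s_(5) − s_(1); s_(5) = 25/36, s_(1) = 1/4 ⇒ 4/9.

Σ = 4/9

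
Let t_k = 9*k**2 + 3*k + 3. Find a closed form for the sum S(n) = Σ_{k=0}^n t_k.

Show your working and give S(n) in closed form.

S(n) = 3*n**3 + 6*n**2 + 6*n + 3

Step 1: r(k) = (k + 3*(k + 1)**2 + 2)/(3*k**2 + k + 1).
Gosper form: A/B · C(k+1)/C(k) with A=1, B=1, C=k**2 + k/3 + 1/3.
f must satisfy (1)·f(k+1) − (1)·f(k) = k**2 + k/3 + 1/3.
Degrees (0,0,2) ⇒ d ≤ 3.
Match coefficients ⇒ f(k) = k*(k**2 - k + 1)/3.
So s_k = (B(k−1)f/C)·t_k = (k*(k**2 - k + 1)/(3*k**2 + k + 1))·t_k = 3*k*(k**2 - k + 1).
Verify: 9*k**2 + 3*k + 3 matches t_k.
Σ_(k=0)^n t_k = s_(n+1) − s_(0) = (3*n**3 + 6*n**2 + 6*n + 3) − (0), i.e. 3*n**3 + 6*n**2 + 6*n + 3.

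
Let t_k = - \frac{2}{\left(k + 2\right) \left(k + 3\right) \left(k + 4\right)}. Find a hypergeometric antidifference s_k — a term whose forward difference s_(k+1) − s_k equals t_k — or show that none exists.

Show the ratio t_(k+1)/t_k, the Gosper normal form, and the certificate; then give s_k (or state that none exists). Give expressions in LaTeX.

s_k = \frac{k \left(- k - 5\right)}{6 \left(k + 2\right) \left(k + 3\right)}

Compute t_(k+1)/t_k: get (k + 2)/(k + 5).
Take A(k)=k + 2, B(k)=k + 5, C(k)=1.
Solve (k + 2)·f(k+1) − (k + 4)·f(k) = 1.
Bound: deg f ≤ 2.
A polynomial solution: f(k) = k*(k + 5)/12.
R(k) = B(k−1)·f(k)/C(k) = k*(k + 4)*(k + 5)/12; s_k = R·t_k = k*(-k - 5)/(6*(k + 2)*(k + 3)).
Δs = -2/(k**3 + 9*k**2 + 26*k + 24), as required.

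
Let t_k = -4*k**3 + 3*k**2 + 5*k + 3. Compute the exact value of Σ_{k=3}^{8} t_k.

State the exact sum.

r(k) = (4*k**3 + 9*k**2 + k - 7)/(4*k**3 - 3*k**2 - 5*k - 3) after simplifying.
A = 1, B = 1, C = k**3 - 3*k**2/4 - 5*k/4 - 3/4.
Key eq: (1)·f(k+1) = (1)·f(k) + (k**3 - 3*k**2/4 - 5*k/4 - 3/4).
Bound: deg f ≤ 4.
A polynomial solution: f(k) = k*(k**3 - 3*k**2 - 1)/4.
Then R = B(k−1)f/C = k*(k**3 - 3*k**2 - 1)/(4*k**3 - 3*k**2 - 5*k - 3), so s_k = R(k)·t_k = -k**4 + 3*k**3 + k.
Check: Δs_k = -4*k**3 + 3*k**2 + 5*k + 3. ✓
Σ_(k=3)^(8) t_k = s_(9) − s_(3) = -4365 − (3) = -4368.

Σ = -4368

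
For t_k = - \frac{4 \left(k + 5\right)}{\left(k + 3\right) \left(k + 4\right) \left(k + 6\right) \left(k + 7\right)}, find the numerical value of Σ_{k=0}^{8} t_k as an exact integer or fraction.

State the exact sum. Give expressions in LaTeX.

Compute t_(k+1)/t_k: get (k + 3)*(k + 6)**2/((k + 5)**2*(k + 8)).
Normal form (A,B,C) = (k + 3, k + 8, k**2 + 10*k + 25).
Set up (k + 3)·f(k+1) − (k + 7)·f(k) − (k**2 + 10*k + 25) = 0.
d = 4 from the (1,1,2) case.
A polynomial solution: f(k) = k*(k + 4)*(k + 5)*(k + 9)/36.
So s_k = (B(k−1)f/C)·t_k = (k*(k + 4)*(k + 7)*(k + 9)/(36*(k + 5)))·t_k = k*(-k - 9)/(9*(k**2 + 9*k + 18)).
Check: Δs_k = 4*(-k - 5)/(k**4 + 20*k**3 + 145*k**2 + 450*k + 504). ✓
Sum = s_(9) − s_(0); s_(9) = -1/10, s_(0) = 0 ⇒ -1/10.

Σ = -1/10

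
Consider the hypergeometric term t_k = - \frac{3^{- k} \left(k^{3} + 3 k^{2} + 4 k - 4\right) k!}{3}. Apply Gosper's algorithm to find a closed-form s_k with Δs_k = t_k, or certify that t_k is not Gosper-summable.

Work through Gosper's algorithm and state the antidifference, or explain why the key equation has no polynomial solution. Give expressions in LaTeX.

Step 1: r(k) = (k + 1)*(4*k + (k + 1)**3 + 3*(k + 1)**2)/(3*(k**3 + 3*k**2 + 4*k - 4)).
So A=k/3 + 1/3 and B=1, with C=k**3 + 3*k**2 + 4*k - 4.
Key eq: (k/3 + 1/3)·f(k+1) = (1)·f(k) + (k**3 + 3*k**2 + 4*k - 4).
From deg A=1, deg B=0, deg C=3: d=2.
Solving with deg f ≤ 2: f(k) = 3*(k**2 + 3*k + 4).
Certificate R = B(k−1)f/C = 3*(k**2 + 3*k + 4)/(k**3 + 3*k**2 + 4*k - 4) gives s_k = -(k**2 + 3*k + 4)*factorial(k)/3**k.
Check: Δs_k = -(k**3 + 3*k**2 + 4*k - 4)*factorial(k)/(3*3**k). ✓

s_k = - 3^{- k} \left(k^{2} + 3 k + 4\right) k!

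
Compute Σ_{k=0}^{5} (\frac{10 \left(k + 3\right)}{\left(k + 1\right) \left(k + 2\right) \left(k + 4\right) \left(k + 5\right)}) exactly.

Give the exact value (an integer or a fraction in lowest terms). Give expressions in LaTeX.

Σ = 33/28

Step 1: r(k) = (k + 1)*(k + 4)**2/((k + 3)**2*(k + 6)).
So A=k + 1 and B=k + 6, with C=k**2 + 6*k + 9.
f must satisfy (k + 1)·f(k+1) − (k + 5)·f(k) = k**2 + 6*k + 9.
d = 4 from the (1,1,2) case.
Solving with deg f ≤ 4: f(k) = k*(k + 2)*(k + 3)*(k + 5)/8.
Certificate R = B(k−1)f/C = k*(k + 2)*(k + 5)**2/(8*(k + 3)) gives s_k = 5*k*(k + 5)/(4*(k**2 + 5*k + 4)).
Verify: 10*(k + 3)/(k**4 + 12*k**3 + 49*k**2 + 78*k + 40) matches t_k.
Telescoping: Σ = s_(6) − s_(0) = 33/28 − (0) = 33/28.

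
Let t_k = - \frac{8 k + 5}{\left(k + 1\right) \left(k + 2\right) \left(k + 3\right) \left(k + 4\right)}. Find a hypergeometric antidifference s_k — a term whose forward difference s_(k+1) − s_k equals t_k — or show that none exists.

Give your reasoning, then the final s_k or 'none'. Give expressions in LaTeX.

t_(k+1)/t_k = (k + 1)*(8*k + 13)/((k + 5)*(8*k + 5)).
Normal form (A,B,C) = (k + 1, k + 5, k + 5/8).
Need (k + 1)·f(k+1) − (k + 4)·f(k) = k + 5/8.
Bound: deg f ≤ 3.
Match coefficients ⇒ f(k) = k*(k**2 + 6*k + 3)/16.
Certificate R = B(k−1)f/C = k*(k + 4)*(k**2 + 6*k + 3)/(2*(8*k + 5)) gives s_k = k*(-k**2 - 6*k - 3)/(2*(k + 1)*(k + 2)*(k + 3)).
s_(k+1) − s_k = (-8*k - 5)/(k**4 + 10*k**3 + 35*k**2 + 50*k + 24) = t_k.

s_k = \frac{k \left(- k^{2} - 6 k - 3\right)}{2 \left(k + 1\right) \left(k + 2\right) \left(k + 3\right)}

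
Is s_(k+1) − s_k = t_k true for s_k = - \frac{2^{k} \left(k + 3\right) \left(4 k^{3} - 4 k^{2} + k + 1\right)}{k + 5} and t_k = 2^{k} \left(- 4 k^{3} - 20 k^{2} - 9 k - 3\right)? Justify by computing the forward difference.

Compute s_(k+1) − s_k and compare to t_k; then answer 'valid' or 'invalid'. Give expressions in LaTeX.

Invalid: residual \frac{2^{k + 1} \left(4 k^{4} + 36 k^{3} + 113 k^{2} + 47 k + 14\right)}{k^{2} + 11 k + 30} ≠ 0.

s_(k+1) = -2**(k + 1)*(k + 4)*(k + 4*(k + 1)**3 - 4*(k + 1)**2 + 2)/(k + 6)
s_(k+1) − s_k = 2**k*(-4*k**5 - 56*k**4 - 277*k**3 - 476*k**2 - 209*k - 62)/(k**2 + 11*k + 30)
(s_(k+1) − s_k) − t_k = 2**(k + 1)*(4*k**4 + 36*k**3 + 113*k**2 + 47*k + 14)/(k**2 + 11*k + 30)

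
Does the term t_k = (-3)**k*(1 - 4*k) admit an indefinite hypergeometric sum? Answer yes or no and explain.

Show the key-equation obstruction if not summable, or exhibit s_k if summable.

Step 1: r(k) = 3*(-4*k - 3)/(4*k - 1).
So A=-3 and B=1, with C=k - 1/4.
Set up (-3)·f(k+1) − (1)·f(k) − (k - 1/4) = 0.
Degrees (0,0,1) ⇒ d ≤ 1.
A polynomial solution: f(k) = -(k - 1)/4.
Certificate R = B(k−1)f/C = -(k - 1)/(4*k - 1) gives s_k = (-3)**k*(k - 1).
Verify: (-3)**k*(1 - 4*k) matches t_k.

Yes. s_k = (-3)**k*(k - 1).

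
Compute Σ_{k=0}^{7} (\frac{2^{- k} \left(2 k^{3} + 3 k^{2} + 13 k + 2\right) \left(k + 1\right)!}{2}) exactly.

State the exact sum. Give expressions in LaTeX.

t_(k+1)/t_k = (2*k**4 + 13*k**3 + 43*k**2 + 70*k + 40)/(2*(2*k**3 + 3*k**2 + 13*k + 2)).
Take A(k)=k/2 + 1, B(k)=1, C(k)=k**3 + 3*k**2/2 + 13*k/2 + 1.
Key eq: (k/2 + 1)·f(k+1) = (1)·f(k) + (k**3 + 3*k**2/2 + 13*k/2 + 1).
Degrees (1,0,3) ⇒ d ≤ 2.
Match coefficients ⇒ f(k) = 2*k**2 - k + 4.
So s_k = (B(k−1)f/C)·t_k = (2*(2*k**2 - k + 4)/(2*k**3 + 3*k**2 + 13*k + 2))·t_k = (2*k**2 - k + 4)*factorial(k + 1)/2**k.
Check: Δs_k = (2*k**3 + 3*k**2 + 13*k + 2)*factorial(k + 1)/(2*2**k). ✓
Evaluate s at k=8 and k=0: 175770 and 4; difference 175766.

Σ = 175766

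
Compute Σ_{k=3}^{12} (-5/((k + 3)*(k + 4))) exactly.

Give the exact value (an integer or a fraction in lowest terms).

Step 1: r(k) = (k + 3)/(k + 5).
So A=k + 3 and B=k + 5, with C=1.
Solve (k + 3)·f(k+1) − (k + 4)·f(k) = 1.
d = 1 from the (1,1,0) case.
Match coefficients ⇒ f(k) = k/3.
Get s_k = R·t_k = -5*k/(3*k + 9) with R(k) = B(k−1)f(k)/C(k) = k*(k + 4)/3.
Verify: -5/(k**2 + 7*k + 12) matches t_k.
Σ_(k=3)^(12) t_k = s_(13) − s_(3) = -65/48 − (-5/6) = -25/48.

Σ = -25/48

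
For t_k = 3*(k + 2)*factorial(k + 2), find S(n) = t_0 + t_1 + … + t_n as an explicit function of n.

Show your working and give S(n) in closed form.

Step 1: r(k) = (k + 3)**2/(k + 2).
A = k + 3, B = 1, C = k + 2.
f must satisfy (k + 3)·f(k+1) − (1)·f(k) = k + 2.
Degrees (1,0,1) ⇒ d ≤ 0.
Match coefficients ⇒ f(k) = 1.
Certificate R = B(k−1)f/C = 1/(k + 2) gives s_k = 3*factorial(k + 2).
Verify: 3*(k + 2)*factorial(k + 2) matches t_k.
Telescope: S(n) = s_(n+1) − s_(0) = 3*factorial(n + 3) − (6) = 3*factorial(n + 3) - 6.

S(n) = 3*factorial(n + 3) - 6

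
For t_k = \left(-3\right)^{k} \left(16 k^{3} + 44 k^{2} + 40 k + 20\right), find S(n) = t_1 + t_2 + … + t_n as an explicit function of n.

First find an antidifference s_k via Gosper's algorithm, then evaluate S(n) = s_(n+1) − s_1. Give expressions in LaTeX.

Ratio r(k) = 3*(-4*k**3 - 23*k**2 - 44*k - 30)/(4*k**3 + 11*k**2 + 10*k + 5).
Normal form (A,B,C) = (-3, 1, k**3 + 11*k**2/4 + 5*k/2 + 5/4).
Set up (-3)·f(k+1) − (1)·f(k) − (k**3 + 11*k**2/4 + 5*k/2 + 5/4) = 0.
d = 3 from the (0,0,3) case.
Match coefficients ⇒ f(k) = -(2*k**3 + k**2 - k + 1)/8.
Get s_k = R·t_k = 2*(-3)**k*(-2*k**3 - k**2 + k - 1) with R(k) = B(k−1)f(k)/C(k) = -(2*k**3 + k**2 - k + 1)/(2*(4*k**3 + 11*k**2 + 10*k + 5)).
Δs = (-3)**k*(16*k**3 + 44*k**2 + 40*k + 20), as required.
Telescope: S(n) = s_(n+1) − s_(1) = 6*(-3)**n*(2*n**3 + 7*n**2 + 7*n + 3) − (18) = 12*(-3)**n*n**3 + 42*(-3)**n*n**2 + 42*(-3)**n*n + 18*(-3)**n - 18.

S(n) = 12 \left(-3\right)^{n} n^{3} + 42 \left(-3\right)^{n} n^{2} + 42 \left(-3\right)^{n} n + 18 \left(-3\right)^{n} - 18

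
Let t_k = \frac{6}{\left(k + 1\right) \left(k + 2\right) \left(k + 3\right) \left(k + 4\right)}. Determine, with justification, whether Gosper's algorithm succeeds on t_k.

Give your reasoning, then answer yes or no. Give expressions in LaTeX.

Yes. s_k = \frac{k \left(k^{2} + 6 k + 11\right)}{3 \left(k + 1\right) \left(k + 2\right) \left(k + 3\right)}.

Compute t_(k+1)/t_k: get (k + 1)/(k + 5).
Take A(k)=k + 1, B(k)=k + 5, C(k)=1.
f must satisfy (k + 1)·f(k+1) − (k + 4)·f(k) = 1.
deg f ≤ 3 (via 1,1,0).
A polynomial solution: f(k) = k*(k**2 + 6*k + 11)/18.
R(k) = B(k−1)·f(k)/C(k) = k*(k + 4)*(k**2 + 6*k + 11)/18; s_k = R·t_k = k*(k**2 + 6*k + 11)/(3*(k + 1)*(k + 2)*(k + 3)).
s_(k+1) − s_k = 6/(k**4 + 10*k**3 + 35*k**2 + 50*k + 24) = t_k.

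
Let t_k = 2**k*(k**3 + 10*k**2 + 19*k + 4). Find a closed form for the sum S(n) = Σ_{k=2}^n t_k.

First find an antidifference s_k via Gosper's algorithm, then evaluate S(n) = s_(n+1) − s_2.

S(n) = 2*2**n*n**3 + 14*2**n*n**2 + 16*2**n*n + 4*2**n - 72

t_(k+1)/t_k = 2*(k**3 + 13*k**2 + 42*k + 34)/(k**3 + 10*k**2 + 19*k + 4).
A = 2, B = 1, C = k**3 + 10*k**2 + 19*k + 4.
Solve (2)·f(k+1) − (1)·f(k) = k**3 + 10*k**2 + 19*k + 4.
Bound: deg f ≤ 3.
Match coefficients ⇒ f(k) = k*(k**2 + 4*k - 3).
R(k) = B(k−1)·f(k)/C(k) = k*(k**2 + 4*k - 3)/(k**3 + 10*k**2 + 19*k + 4); s_k = R·t_k = 2**k*k*(k**2 + 4*k - 3).
Δs = 2**k*(k**3 + 10*k**2 + 19*k + 4), as required.
s_(n+1) = 2**(n + 1)*(n**3 + 7*n**2 + 8*n + 2) and s_(2) = 72, so S(n) = 2*2**n*n**3 + 14*2**n*n**2 + 16*2**n*n + 4*2**n - 72.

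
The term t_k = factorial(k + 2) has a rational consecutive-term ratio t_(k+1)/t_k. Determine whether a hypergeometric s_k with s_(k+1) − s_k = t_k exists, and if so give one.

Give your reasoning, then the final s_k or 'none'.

not Gosper-summable; s_k does not exist

r(k) = k + 3 after simplifying.
So A=k + 3 and B=1, with C=1.
Set up (k + 3)·f(k+1) − (1)·f(k) − (1) = 0.
Bound: deg f ≤ -1.
Negative degree bound (-1): no f exists, t_k not Gosper-summable.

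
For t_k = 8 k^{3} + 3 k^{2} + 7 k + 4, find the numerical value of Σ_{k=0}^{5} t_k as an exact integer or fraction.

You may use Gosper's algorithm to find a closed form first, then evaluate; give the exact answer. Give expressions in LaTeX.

Compute t_(k+1)/t_k: get (8*k**3 + 27*k**2 + 37*k + 22)/(8*k**3 + 3*k**2 + 7*k + 4).
Gosper form: A/B · C(k+1)/C(k) with A=1, B=1, C=k**3 + 3*k**2/8 + 7*k/8 + 1/2.
Solve (1)·f(k+1) − (1)·f(k) = k**3 + 3*k**2/8 + 7*k/8 + 1/2.
Bound: deg f ≤ 4.
Solve for f: f(k) = k*(2*k**3 - 3*k**2 + 4*k + 1)/8 (degree 4 ≤ 4).
Then R = B(k−1)f/C = k*(2*k**3 - 3*k**2 + 4*k + 1)/(8*k**3 + 3*k**2 + 7*k + 4), so s_k = R(k)·t_k = k*(2*k**3 - 3*k**2 + 4*k + 1).
Δs = 8*k**3 + 3*k**2 + 7*k + 4, as required.
Σ_(k=0)^(5) t_k = s_(6) − s_(0) = 2094 − (0) = 2094.

Σ = 2094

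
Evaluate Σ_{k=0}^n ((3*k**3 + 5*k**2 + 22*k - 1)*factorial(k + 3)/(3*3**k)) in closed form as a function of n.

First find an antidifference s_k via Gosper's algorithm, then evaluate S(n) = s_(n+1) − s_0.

The ratio is (3*k**4 + 26*k**3 + 97*k**2 + 193*k + 116)/(3*(3*k**3 + 5*k**2 + 22*k - 1)).
A = k/3 + 4/3, B = 1, C = k**3 + 5*k**2/3 + 22*k/3 - 1/3.
Solve (k/3 + 4/3)·f(k+1) − (1)·f(k) = k**3 + 5*k**2/3 + 22*k/3 - 1/3.
d = 2 from the (1,0,3) case.
Solving with deg f ≤ 2: f(k) = 3*k**2 - 4*k + 3.
R(k) = B(k−1)·f(k)/C(k) = 3*(3*k**2 - 4*k + 3)/(3*k**3 + 5*k**2 + 22*k - 1); s_k = R·t_k = (3*k**2 - 4*k + 3)*factorial(k + 3)/3**k.
Verify: (3*k**3 + 5*k**2 + 22*k - 1)*factorial(k + 3)/(3*3**k) matches t_k.
s_(n+1) = 3**(-n - 1)*(3*n**2 + 2*n + 2)*factorial(n + 4) and s_(0) = 18, so S(n) = (-54*3**n + 3*n**6*factorial(n) + 32*n**5*factorial(n) + 127*n**4*factorial(n) + 240*n**3*factorial(n) + 242*n**2*factorial(n) + 148*n*factorial(n) + 48*factorial(n))/(3*3**n).

S(n) = (-54*3**n + 3*n**6*factorial(n) + 32*n**5*factorial(n) + 127*n**4*factorial(n) + 240*n**3*factorial(n) + 242*n**2*factorial(n) + 148*n*factorial(n) + 48*factorial(n))/(3*3**n)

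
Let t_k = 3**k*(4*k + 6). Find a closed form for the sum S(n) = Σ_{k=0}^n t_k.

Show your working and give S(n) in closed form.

The ratio is 3*(2*k + 5)/(2*k + 3).
A = 3, B = 1, C = k + 3/2.
f must satisfy (3)·f(k+1) − (1)·f(k) = k + 3/2.
d = 1 from the (0,0,1) case.
Match coefficients ⇒ f(k) = k/2.
R(k) = B(k−1)·f(k)/C(k) = k/(2*k + 3); s_k = R·t_k = 2*3**k*k.
s_(k+1) − s_k = 3**k*(4*k + 6) = t_k.
s_(n+1) = 6*3**n*(n + 1) and s_(0) = 0, so S(n) = 6*3**n*(n + 1).

S(n) = 6*3**n*(n + 1)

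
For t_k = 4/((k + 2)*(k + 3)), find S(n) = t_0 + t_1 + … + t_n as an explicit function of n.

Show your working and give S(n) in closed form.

r(k) = (k + 2)/(k + 4) after simplifying.
A = k + 2, B = k + 4, C = 1.
Set up (k + 2)·f(k+1) − (k + 3)·f(k) − (1) = 0.
Bound: deg f ≤ 1.
Match coefficients ⇒ f(k) = k/2.
Then R = B(k−1)f/C = k*(k + 3)/2, so s_k = R(k)·t_k = 2*k/(k + 2).
Verify: 4/(k**2 + 5*k + 6) matches t_k.
Telescope: S(n) = s_(n+1) − s_(0) = 2*(n + 1)/(n + 3) − (0) = 2*(n + 1)/(n + 3).

S(n) = 2*(n + 1)/(n + 3)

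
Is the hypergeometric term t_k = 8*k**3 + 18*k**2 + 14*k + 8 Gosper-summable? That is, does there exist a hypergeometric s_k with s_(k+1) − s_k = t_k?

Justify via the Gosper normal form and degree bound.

Yes. s_k = 2*k*(k**3 + k**2 + 2).

Ratio r(k) = (4*k**3 + 21*k**2 + 37*k + 24)/(4*k**3 + 9*k**2 + 7*k + 4).
So A=1 and B=1, with C=k**3 + 9*k**2/4 + 7*k/4 + 1.
Need (1)·f(k+1) − (1)·f(k) = k**3 + 9*k**2/4 + 7*k/4 + 1.
Bound: deg f ≤ 4.
A polynomial solution: f(k) = k*(k**3 + k**2 + 2)/4.
So s_k = (B(k−1)f/C)·t_k = (k*(k**3 + k**2 + 2)/(4*k**3 + 9*k**2 + 7*k + 4))·t_k = 2*k*(k**3 + k**2 + 2).
Verify: 8*k**3 + 18*k**2 + 14*k + 8 matches t_k.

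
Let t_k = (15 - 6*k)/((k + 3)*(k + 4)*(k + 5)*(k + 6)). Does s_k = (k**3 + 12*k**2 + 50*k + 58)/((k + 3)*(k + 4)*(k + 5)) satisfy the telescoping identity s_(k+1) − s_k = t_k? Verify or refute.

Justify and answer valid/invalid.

s_(k+1) = (50*k + (k + 1)**3 + 12*(k + 1)**2 + 108)/((k + 4)*(k + 5)*(k + 6))
s_(k+1) − s_k = 3*(5 - 2*k)/(k**4 + 18*k**3 + 119*k**2 + 342*k + 360)
(s_(k+1) − s_k) − t_k = 0

Valid: the claim telescopes to t_k.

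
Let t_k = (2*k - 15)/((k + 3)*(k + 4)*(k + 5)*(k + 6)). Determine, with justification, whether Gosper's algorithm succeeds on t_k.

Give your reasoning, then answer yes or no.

Yes. s_k = k*(-k**2 - 12*k - 62)/(15*(k + 3)*(k + 4)*(k + 5)).

The ratio is (k + 3)*(2*k - 13)/((k + 7)*(2*k - 15)).
Factor: A=k + 3; B=k + 7; C=k - 15/2.
Solve (k + 3)·f(k+1) − (k + 6)·f(k) = k - 15/2.
Degrees (1,1,1) ⇒ d ≤ 3.
Solving with deg f ≤ 3: f(k) = -k*(k**2 + 12*k + 62)/30.
Then R = B(k−1)f/C = -k*(k + 6)*(k**2 + 12*k + 62)/(15*(2*k - 15)), so s_k = R(k)·t_k = k*(-k**2 - 12*k - 62)/(15*(k + 3)*(k + 4)*(k + 5)).
Check: Δs_k = (2*k - 15)/(k**4 + 18*k**3 + 119*k**2 + 342*k + 360). ✓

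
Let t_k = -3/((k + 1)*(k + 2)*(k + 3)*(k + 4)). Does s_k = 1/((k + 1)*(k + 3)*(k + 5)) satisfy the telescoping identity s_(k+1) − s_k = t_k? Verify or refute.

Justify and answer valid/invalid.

Invalid: residual 3*(4*k + 19)/(k**6 + 21*k**5 + 175*k**4 + 735*k**3 + 1624*k**2 + 1764*k + 720) ≠ 0.

s_(k+1) = 1/((k + 2)*(k + 4)*(k + 6))
s_(k+1) − s_k = 1/((k + 2)*(k + 4)*(k + 6)) - 1/((k + 1)*(k + 3)*(k + 5))
(s_(k+1) − s_k) − t_k = 3*(4*k + 19)/(k**6 + 21*k**5 + 175*k**4 + 735*k**3 + 1624*k**2 + 1764*k + 720)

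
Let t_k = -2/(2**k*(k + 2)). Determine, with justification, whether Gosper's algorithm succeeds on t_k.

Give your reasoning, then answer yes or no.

The ratio is (k + 2)/(2*(k + 3)).
Take A(k)=k/2 + 1, B(k)=k + 3, C(k)=1.
Set up (k/2 + 1)·f(k+1) − (k + 2)·f(k) − (1) = 0.
deg f ≤ -1 (via 1,1,0).
deg f ≤ -1 is impossible — no certificate.

No — key equation has no polynomial f.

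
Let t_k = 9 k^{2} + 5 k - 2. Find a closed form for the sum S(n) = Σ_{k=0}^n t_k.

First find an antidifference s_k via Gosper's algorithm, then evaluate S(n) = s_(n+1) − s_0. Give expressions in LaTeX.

Step 1: r(k) = (9*k**2 + 23*k + 12)/(9*k**2 + 5*k - 2).
So A=1 and B=1, with C=k**2 + 5*k/9 - 2/9.
Set up (1)·f(k+1) − (1)·f(k) − (k**2 + 5*k/9 - 2/9) = 0.
Degrees (0,0,2) ⇒ d ≤ 3.
A polynomial solution: f(k) = k*(3*k**2 - 2*k - 3)/9.
Then R = B(k−1)f/C = k*(3*k**2 - 2*k - 3)/(9*k**2 + 5*k - 2), so s_k = R(k)·t_k = k*(3*k**2 - 2*k - 3).
Check: Δs_k = 9*k**2 + 5*k - 2. ✓
s_(n+1) = 3*n**3 + 7*n**2 + 2*n - 2 and s_(0) = 0, so S(n) = 3*n**3 + 7*n**2 + 2*n - 2.

S(n) = 3 n^{3} + 7 n^{2} + 2 n - 2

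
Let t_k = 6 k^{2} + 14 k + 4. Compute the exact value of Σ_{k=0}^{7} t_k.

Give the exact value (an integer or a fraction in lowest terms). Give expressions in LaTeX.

The ratio is (3*k**2 + 13*k + 12)/(3*k**2 + 7*k + 2).
Factor: A=1; B=1; C=k**2 + 7*k/3 + 2/3.
Set up (1)·f(k+1) − (1)·f(k) − (k**2 + 7*k/3 + 2/3) = 0.
From deg A=0, deg B=0, deg C=2: d=3.
Solve for f: f(k) = k*(k**2 + 2*k - 1)/3 (degree 3 ≤ 3).
R(k) = B(k−1)·f(k)/C(k) = k*(k**2 + 2*k - 1)/((k + 2)*(3*k + 1)); s_k = R·t_k = 2*k*(k**2 + 2*k - 1).
Check: Δs_k = 6*k**2 + 14*k + 4. ✓
Telescoping: Σ = s_(8) − s_(0) = 1264 − (0) = 1264.

Σ = 1264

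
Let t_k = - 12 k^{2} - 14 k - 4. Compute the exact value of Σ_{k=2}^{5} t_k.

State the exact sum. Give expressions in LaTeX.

The ratio is (6*k**2 + 19*k + 15)/(6*k**2 + 7*k + 2).
Take A(k)=1, B(k)=1, C(k)=k**2 + 7*k/6 + 1/3.
f must satisfy (1)·f(k+1) − (1)·f(k) = k**2 + 7*k/6 + 1/3.
From deg A=0, deg B=0, deg C=2: d=3.
Match coefficients ⇒ f(k) = k*(4*k**2 + k - 1)/12.
So s_k = (B(k−1)f/C)·t_k = (k*(4*k**2 + k - 1)/(2*(2*k + 1)*(3*k + 2)))·t_k = k*(-4*k**2 - k + 1).
s_(k+1) − s_k = -12*k**2 - 14*k - 4 = t_k.
Telescoping: Σ = s_(6) − s_(2) = -894 − (-34) = -860.

Σ = -860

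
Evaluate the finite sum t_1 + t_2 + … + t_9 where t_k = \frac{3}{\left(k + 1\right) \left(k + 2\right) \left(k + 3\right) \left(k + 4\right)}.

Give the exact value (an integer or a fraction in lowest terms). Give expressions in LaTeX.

Compute t_(k+1)/t_k: get (k + 1)/(k + 5).
Gosper form: A/B · C(k+1)/C(k) with A=k + 1, B=k + 5, C=1.
f must satisfy (k + 1)·f(k+1) − (k + 4)·f(k) = 1.
deg f ≤ 3 (via 1,1,0).
Solve for f: f(k) = k*(k**2 + 6*k + 11)/18 (degree 3 ≤ 3).
R(k) = B(k−1)·f(k)/C(k) = k*(k + 4)*(k**2 + 6*k + 11)/18; s_k = R·t_k = k*(k**2 + 6*k + 11)/(6*(k + 1)*(k + 2)*(k + 3)).
Check: Δs_k = 3/(k**4 + 10*k**3 + 35*k**2 + 50*k + 24). ✓
Sum = s_(10) − s_(1); s_(10) = 95/572, s_(1) = 1/8 ⇒ 47/1144.

Σ = 47/1144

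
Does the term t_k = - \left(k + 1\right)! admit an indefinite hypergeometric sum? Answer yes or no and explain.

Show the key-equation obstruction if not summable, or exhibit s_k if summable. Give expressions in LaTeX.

The ratio is k + 2.
A = k + 2, B = 1, C = 1.
f must satisfy (k + 2)·f(k+1) − (1)·f(k) = 1.
From deg A=1, deg B=0, deg C=0: d=-1.
Bound -1 < 0, so the key equation has no polynomial solution.

No; the degree bound rules out any f.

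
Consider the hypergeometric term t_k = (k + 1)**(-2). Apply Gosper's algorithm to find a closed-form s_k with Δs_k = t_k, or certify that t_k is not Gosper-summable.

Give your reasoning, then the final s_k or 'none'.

not Gosper-summable; s_k does not exist

Compute t_(k+1)/t_k: get (k + 1)**2/(k + 2)**2.
Factor: A=k**2 + 2*k + 1; B=k**2 + 4*k + 4; C=1.
Solve (k**2 + 2*k + 1)·f(k+1) − (k**2 + 2*k + 1)·f(k) = 1.
Degrees (2,2,0) ⇒ d ≤ 0.
Write f(k) = c0. Then LHS − RHS = -1, requiring -1 = 0: contradictory. No certificate.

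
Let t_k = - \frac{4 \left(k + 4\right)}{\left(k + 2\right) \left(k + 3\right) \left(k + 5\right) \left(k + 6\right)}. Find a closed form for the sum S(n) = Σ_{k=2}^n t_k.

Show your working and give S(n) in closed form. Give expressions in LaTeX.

The ratio is (k + 2)*(k + 5)**2/((k + 4)**2*(k + 7)).
So A=k + 2 and B=k + 7, with C=k**2 + 8*k + 16.
Need (k + 2)·f(k+1) − (k + 6)·f(k) = k**2 + 8*k + 16.
Degrees (1,1,2) ⇒ d ≤ 4.
Solve for f: f(k) = k*(k + 3)*(k + 4)*(k + 7)/20 (degree 4 ≤ 4).
R(k) = B(k−1)·f(k)/C(k) = k*(k + 3)*(k + 6)*(k + 7)/(20*(k + 4)); s_k = R·t_k = k*(-k - 7)/(5*(k**2 + 7*k + 10)).
Verify: 4*(-k - 4)/(k**4 + 16*k**3 + 91*k**2 + 216*k + 180) matches t_k.
s_(n+1) = (-n**2 - 9*n - 8)/(5*(n**2 + 9*n + 18)) and s_(2) = -9/70, so S(n) = (-n**2 - 9*n + 10)/(14*(n**2 + 9*n + 18)).

S(n) = \frac{- n^{2} - 9 n + 10}{14 \left(n^{2} + 9 n + 18\right)}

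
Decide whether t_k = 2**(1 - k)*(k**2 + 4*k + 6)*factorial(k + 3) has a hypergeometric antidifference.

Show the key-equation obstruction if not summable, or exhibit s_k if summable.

Yes. s_k = 2**(2 - k)*(k + 1)*factorial(k + 3).

r(k) = (k + 4)*(4*k + (k + 1)**2 + 10)/(2*(k**2 + 4*k + 6)) after simplifying.
So A=k/2 + 2 and B=1, with C=k**2 + 4*k + 6.
Need (k/2 + 2)·f(k+1) − (1)·f(k) = k**2 + 4*k + 6.
Bound: deg f ≤ 1.
Match coefficients ⇒ f(k) = 2*(k + 1).
R(k) = B(k−1)·f(k)/C(k) = 2*(k + 1)/(k**2 + 4*k + 6); s_k = R·t_k = 2**(2 - k)*(k + 1)*factorial(k + 3).
Check: Δs_k = 2**(1 - k)*(k**2 + 4*k + 6)*factorial(k + 3). ✓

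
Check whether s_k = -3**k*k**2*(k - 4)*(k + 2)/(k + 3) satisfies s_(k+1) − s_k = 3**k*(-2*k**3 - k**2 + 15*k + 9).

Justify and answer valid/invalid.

s_(k+1) = -3**(k + 1)*(k - 3)*(k + 1)**2*(k + 3)/(k + 4)
s_(k+1) − s_k = 3**k*(-2*k**5 - 13*k**4 - 10*k**3 + 94*k**2 + 189*k + 81)/(k**2 + 7*k + 12)
(s_(k+1) − s_k) − t_k = 3**k*(2*k**4 + 6*k**3 - 8*k**2 - 54*k - 27)/(k**2 + 7*k + 12)

Invalid: residual 3**k*(2*k**4 + 6*k**3 - 8*k**2 - 54*k - 27)/(k**2 + 7*k + 12) ≠ 0.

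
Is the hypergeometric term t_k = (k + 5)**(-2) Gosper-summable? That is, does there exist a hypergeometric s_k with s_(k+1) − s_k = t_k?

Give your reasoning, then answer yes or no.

No. Not Gosper-summable.

The ratio is (k + 5)**2/(k + 6)**2.
So A=k**2 + 10*k + 25 and B=k**2 + 12*k + 36, with C=1.
Solve (k**2 + 10*k + 25)·f(k+1) − (k**2 + 10*k + 25)·f(k) = 1.
d = 0 from the (2,2,0) case.
f = c0 ⇒ A·f(k+1) − B(k−1)·f(k) − C = -1. The system {-1 = 0} is inconsistent; no antidifference.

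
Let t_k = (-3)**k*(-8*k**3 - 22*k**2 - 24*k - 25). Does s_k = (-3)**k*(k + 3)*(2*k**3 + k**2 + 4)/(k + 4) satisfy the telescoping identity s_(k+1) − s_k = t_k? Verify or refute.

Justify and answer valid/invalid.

s_(k+1) = (-3)**(k + 1)*(k + 4)*(2*(k + 1)**3 + (k + 1)**2 + 4)/(k + 5)
s_(k+1) − s_k = (-3)**k*(-8*k**5 - 86*k**4 - 326*k**3 - 568*k**2 - 584*k - 396)/(k**2 + 9*k + 20)
(s_(k+1) − s_k) − t_k = (-3)**k*(8*k**4 + 56*k**3 + 113*k**2 + 121*k + 104)/(k**2 + 9*k + 20)

Invalid: residual (-3)**k*(8*k**4 + 56*k**3 + 113*k**2 + 121*k + 104)/(k**2 + 9*k + 20) ≠ 0.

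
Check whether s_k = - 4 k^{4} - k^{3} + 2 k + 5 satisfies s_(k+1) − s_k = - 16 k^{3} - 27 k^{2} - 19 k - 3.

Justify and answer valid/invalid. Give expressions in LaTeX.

s_(k+1) = 2*k - 4*(k + 1)**4 - (k + 1)**3 + 7
s_(k+1) − s_k = -16*k**3 - 27*k**2 - 19*k - 3
(s_(k+1) − s_k) − t_k = 0

Valid — Δs_k = t_k.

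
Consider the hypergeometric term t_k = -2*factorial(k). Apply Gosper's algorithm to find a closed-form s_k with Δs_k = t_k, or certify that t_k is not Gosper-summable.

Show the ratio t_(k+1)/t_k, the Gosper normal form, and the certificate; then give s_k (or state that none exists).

no hypergeometric antidifference exists

Ratio r(k) = k + 1.
A = k + 1, B = 1, C = 1.
Set up (k + 1)·f(k+1) − (1)·f(k) − (1) = 0.
deg f ≤ -1 (via 1,0,0).
d = -1 < 0 ⇒ no nonzero polynomial f; not summable.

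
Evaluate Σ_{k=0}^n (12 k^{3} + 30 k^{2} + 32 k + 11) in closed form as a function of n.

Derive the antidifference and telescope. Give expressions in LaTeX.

S(n) = 3 n^{4} + 16 n^{3} + 34 n^{2} + 32 n + 11

Compute t_(k+1)/t_k: get (12*k**3 + 66*k**2 + 128*k + 85)/(12*k**3 + 30*k**2 + 32*k + 11).
Factor: A=1; B=1; C=k**3 + 5*k**2/2 + 8*k/3 + 11/12.
Solve (1)·f(k+1) − (1)·f(k) = k**3 + 5*k**2/2 + 8*k/3 + 11/12.
From deg A=0, deg B=0, deg C=3: d=4.
Match coefficients ⇒ f(k) = k**2*(3*k**2 + 4*k + 4)/12.
Then R = B(k−1)f/C = k**2*(3*k**2 + 4*k + 4)/(12*k**3 + 30*k**2 + 32*k + 11), so s_k = R(k)·t_k = k**2*(3*k**2 + 4*k + 4).
Verify: 12*k**3 + 30*k**2 + 32*k + 11 matches t_k.
s_(n+1) = 3*n**4 + 16*n**3 + 34*n**2 + 32*n + 11 and s_(0) = 0, so S(n) = 3*n**4 + 16*n**3 + 34*n**2 + 32*n + 11.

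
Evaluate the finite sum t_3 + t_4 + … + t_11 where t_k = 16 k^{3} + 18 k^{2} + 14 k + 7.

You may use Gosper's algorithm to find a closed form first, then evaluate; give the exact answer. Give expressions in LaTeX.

Ratio r(k) = (16*k**3 + 66*k**2 + 98*k + 55)/(16*k**3 + 18*k**2 + 14*k + 7).
Factor: A=1; B=1; C=k**3 + 9*k**2/8 + 7*k/8 + 7/16.
Set up (1)·f(k+1) − (1)·f(k) − (k**3 + 9*k**2/8 + 7*k/8 + 7/16) = 0.
Degrees (0,0,3) ⇒ d ≤ 4.
Solving with deg f ≤ 4: f(k) = k*(4*k**3 - 2*k**2 + 2*k + 3)/16.
Then R = B(k−1)f/C = k*(4*k**3 - 2*k**2 + 2*k + 3)/(16*k**3 + 18*k**2 + 14*k + 7), so s_k = R(k)·t_k = k*(4*k**3 - 2*k**2 + 2*k + 3).
Check: Δs_k = 16*k**3 + 18*k**2 + 14*k + 7. ✓
Sum = s_(12) − s_(3); s_(12) = 79812, s_(3) = 297 ⇒ 79515.

Σ = 79515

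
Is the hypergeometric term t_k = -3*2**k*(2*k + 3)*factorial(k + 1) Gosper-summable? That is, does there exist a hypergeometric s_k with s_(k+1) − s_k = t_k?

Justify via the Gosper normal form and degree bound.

t_(k+1)/t_k = 2*(k + 2)*(2*k + 5)/(2*k + 3).
So A=2*k + 4 and B=1, with C=k + 3/2.
Solve (2*k + 4)·f(k+1) − (1)·f(k) = k + 3/2.
Bound: deg f ≤ 0.
Solve for f: f(k) = 1/2 (degree 0 ≤ 0).
R(k) = B(k−1)·f(k)/C(k) = 1/(2*k + 3); s_k = R·t_k = -3*2**k*factorial(k + 1).
Verify: -3*2**k*(2*k + 3)*factorial(k + 1) matches t_k.

Yes. s_k = -3*2**k*factorial(k + 1).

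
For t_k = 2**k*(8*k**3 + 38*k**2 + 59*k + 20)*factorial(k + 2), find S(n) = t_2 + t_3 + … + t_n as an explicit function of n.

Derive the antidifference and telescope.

S(n) = 8*2**n*n**2*factorial(n + 3) + 18*2**n*n*factorial(n + 3) + 6*2**n*factorial(n + 3) - 1536

Compute t_(k+1)/t_k: get 2*(8*k**4 + 86*k**3 + 345*k**2 + 602*k + 375)/(8*k**3 + 38*k**2 + 59*k + 20).
So A=2*k + 6 and B=1, with C=k**3 + 19*k**2/4 + 59*k/8 + 5/2.
Solve (2*k + 6)·f(k+1) − (1)·f(k) = k**3 + 19*k**2/4 + 59*k/8 + 5/2.
deg f ≤ 2 (via 1,0,3).
A polynomial solution: f(k) = (4*k**2 + k - 2)/8.
Get s_k = R·t_k = 2**k*(4*k**2 + k - 2)*factorial(k + 2) with R(k) = B(k−1)f(k)/C(k) = (4*k**2 + k - 2)/(8*k**3 + 38*k**2 + 59*k + 20).
Δs = 2**k*(8*k**3 + 38*k**2 + 59*k + 20)*factorial(k + 2), as required.
Σ_(k=2)^n t_k = s_(n+1) − s_(2) = (2**(n + 1)*(4*n**2 + 9*n + 3)*factorial(n + 3)) − (1536), i.e. 8*2**n*n**2*factorial(n + 3) + 18*2**n*n*factorial(n + 3) + 6*2**n*factorial(n + 3) - 1536.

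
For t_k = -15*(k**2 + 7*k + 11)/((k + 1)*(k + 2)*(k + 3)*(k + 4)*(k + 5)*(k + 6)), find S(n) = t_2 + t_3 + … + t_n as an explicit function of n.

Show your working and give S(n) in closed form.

r(k) = (k + 1)*(7*k + (k + 1)**2 + 18)/((k + 7)*(k**2 + 7*k + 11)) after simplifying.
A = k + 1, B = k + 7, C = k**2 + 7*k + 11.
Set up (k + 1)·f(k+1) − (k + 6)·f(k) − (k**2 + 7*k + 11) = 0.
d = 5 from the (1,1,2) case.
Solve for f: f(k) = k*(k + 2)*(k + 4)*(k**2 + 9*k + 23)/45 (degree 5 ≤ 5).
R(k) = B(k−1)·f(k)/C(k) = k*(k + 2)*(k + 4)*(k + 6)*(k**2 + 9*k + 23)/(45*(k**2 + 7*k + 11)); s_k = R·t_k = k*(-k**2 - 9*k - 23)/(3*(k**3 + 9*k**2 + 23*k + 15)).
Check: Δs_k = 15*(-k**2 - 7*k - 11)/(k**6 + 21*k**5 + 175*k**4 + 735*k**3 + 1624*k**2 + 1764*k + 720). ✓
s_(n+1) = (-n**3 - 12*n**2 - 44*n - 33)/(3*(n**3 + 12*n**2 + 44*n + 48)) and s_(2) = -2/7, so S(n) = (-n**3 - 12*n**2 - 44*n + 57)/(21*(n**3 + 12*n**2 + 44*n + 48)).

S(n) = (-n**3 - 12*n**2 - 44*n + 57)/(21*(n**3 + 12*n**2 + 44*n + 48))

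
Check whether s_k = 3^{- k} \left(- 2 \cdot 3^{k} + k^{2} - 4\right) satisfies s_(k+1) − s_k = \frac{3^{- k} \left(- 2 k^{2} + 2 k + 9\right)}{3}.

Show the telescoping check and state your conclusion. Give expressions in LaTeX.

s_(k+1) = (-6*3**k + (k + 1)**2 - 4)/(3*3**k)
s_(k+1) − s_k = (-2*k**2 + 2*k + 9)/(3*3**k)
(s_(k+1) − s_k) − t_k = 0

valid (s_(k+1) − s_k reduces to t_k)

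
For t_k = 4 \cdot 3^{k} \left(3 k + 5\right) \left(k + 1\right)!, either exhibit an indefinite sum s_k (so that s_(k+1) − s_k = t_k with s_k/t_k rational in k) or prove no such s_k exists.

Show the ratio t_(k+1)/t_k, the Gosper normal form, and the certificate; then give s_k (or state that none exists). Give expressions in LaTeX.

Step 1: r(k) = 3*(k + 2)*(3*k + 8)/(3*k + 5).
Gosper form: A/B · C(k+1)/C(k) with A=3*k + 6, B=1, C=k + 5/3.
f must satisfy (3*k + 6)·f(k+1) − (1)·f(k) = k + 5/3.
Degrees (1,0,1) ⇒ d ≤ 0.
Solving with deg f ≤ 0: f(k) = 1/3.
R(k) = B(k−1)·f(k)/C(k) = 1/(3*k + 5); s_k = R·t_k = 4*3**k*factorial(k + 1).
Check: Δs_k = 4*3**k*(3*k + 5)*factorial(k + 1). ✓

s_k = 4 \cdot 3^{k} \left(k + 1\right)!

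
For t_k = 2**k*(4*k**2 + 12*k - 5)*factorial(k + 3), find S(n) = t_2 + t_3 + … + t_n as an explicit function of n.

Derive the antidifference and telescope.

The ratio is 2*(4*k**3 + 36*k**2 + 91*k + 44)/(4*k**2 + 12*k - 5).
Take A(k)=2*k + 8, B(k)=1, C(k)=k**2 + 3*k - 5/4.
Solve (2*k + 8)·f(k+1) − (1)·f(k) = k**2 + 3*k - 5/4.
d = 1 from the (1,0,2) case.
Coefficient equations give f(k) = (2*k - 3)/4.
Certificate R = B(k−1)f/C = (2*k - 3)/(4*k**2 + 12*k - 5) gives s_k = 2**k*(2*k - 3)*factorial(k + 3).
s_(k+1) − s_k = 2**k*(4*k**2 + 12*k - 5)*factorial(k + 3) = t_k.
s_(n+1) = 2**(n + 1)*(2*n - 1)*factorial(n + 4) and s_(2) = 480, so S(n) = 4*2**n*n*factorial(n + 4) - 2*2**n*factorial(n + 4) - 480.

S(n) = 4*2**n*n*factorial(n + 4) - 2*2**n*factorial(n + 4) - 480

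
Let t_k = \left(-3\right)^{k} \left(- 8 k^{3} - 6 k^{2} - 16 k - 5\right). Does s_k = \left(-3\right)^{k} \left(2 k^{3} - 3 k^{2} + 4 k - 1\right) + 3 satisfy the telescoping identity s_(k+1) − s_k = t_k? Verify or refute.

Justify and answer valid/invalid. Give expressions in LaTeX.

s_(k+1) = -3*(-3)**k*(4*k + 2*(k + 1)**3 - 3*(k + 1)**2 + 3) + 3
s_(k+1) − s_k = (-3)**k*(-8*k**3 - 6*k**2 - 16*k - 5)
(s_(k+1) − s_k) − t_k = 0

valid; difference matches t_k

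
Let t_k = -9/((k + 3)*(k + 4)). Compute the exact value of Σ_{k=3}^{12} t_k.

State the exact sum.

Σ = -15/16

r(k) = (k + 3)/(k + 5) after simplifying.
A = k + 3, B = k + 5, C = 1.
Set up (k + 3)·f(k+1) − (k + 4)·f(k) − (1) = 0.
From deg A=1, deg B=1, deg C=0: d=1.
Coefficient equations give f(k) = k/3.
Get s_k = R·t_k = -3*k/(k + 3) with R(k) = B(k−1)f(k)/C(k) = k*(k + 4)/3.
s_(k+1) − s_k = -9/(k**2 + 7*k + 12) = t_k.
Evaluate s at k=13 and k=3: -39/16 and -3/2; difference -15/16.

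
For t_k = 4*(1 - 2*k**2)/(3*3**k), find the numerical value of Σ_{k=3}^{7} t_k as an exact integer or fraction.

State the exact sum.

Step 1: r(k) = (2*(k + 1)**2 - 1)/(3*(2*k**2 - 1)).
So A=1/3 and B=1, with C=k**2 - 1/2.
Set up (1/3)·f(k+1) − (1)·f(k) − (k**2 - 1/2) = 0.
d = 2 from the (0,0,2) case.
Solving with deg f ≤ 2: f(k) = -3*(2*k**2 + 2*k + 1)/4.
Then R = B(k−1)f/C = -3*(2*k**2 + 2*k + 1)/(2*(2*k**2 - 1)), so s_k = R(k)·t_k = 2*(2*k**2 + 2*k + 1)/3**k.
s_(k+1) − s_k = 4*(1 - 2*k**2)/(3*3**k) = t_k.
Sum = s_(8) − s_(3); s_(8) = 290/6561, s_(3) = 50/27 ⇒ -11860/6561.

Σ = -11860/6561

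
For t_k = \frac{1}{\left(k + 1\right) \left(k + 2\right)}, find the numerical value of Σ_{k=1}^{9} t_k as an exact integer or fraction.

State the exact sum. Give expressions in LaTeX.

Σ = 9/22

Step 1: r(k) = (k + 1)/(k + 3).
Gosper form: A/B · C(k+1)/C(k) with A=k + 1, B=k + 3, C=1.
Set up (k + 1)·f(k+1) − (k + 2)·f(k) − (1) = 0.
deg f ≤ 1 (via 1,1,0).
Solving with deg f ≤ 1: f(k) = k.
R(k) = B(k−1)·f(k)/C(k) = k*(k + 2); s_k = R·t_k = k/(k + 1).
Verify: 1/(k**2 + 3*k + 2) matches t_k.
Evaluate s at k=10 and k=1: 10/11 and 1/2; difference 9/22.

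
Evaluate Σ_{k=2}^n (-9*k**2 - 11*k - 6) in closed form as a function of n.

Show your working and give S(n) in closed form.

Compute t_(k+1)/t_k: get (9*k**2 + 29*k + 26)/(9*k**2 + 11*k + 6).
Gosper form: A/B · C(k+1)/C(k) with A=1, B=1, C=k**2 + 11*k/9 + 2/3.
Need (1)·f(k+1) − (1)·f(k) = k**2 + 11*k/9 + 2/3.
d = 3 from the (0,0,2) case.
Solve for f: f(k) = k*(3*k**2 + k + 2)/9 (degree 3 ≤ 3).
R(k) = B(k−1)·f(k)/C(k) = k*(3*k**2 + k + 2)/(9*k**2 + 11*k + 6); s_k = R·t_k = k*(-3*k**2 - k - 2).
Δs = -9*k**2 - 11*k - 6, as required.
Telescope: S(n) = s_(n+1) − s_(2) = -3*n**3 - 10*n**2 - 13*n - 6 − (-32) = -3*n**3 - 10*n**2 - 13*n + 26.

S(n) = -3*n**3 - 10*n**2 - 13*n + 26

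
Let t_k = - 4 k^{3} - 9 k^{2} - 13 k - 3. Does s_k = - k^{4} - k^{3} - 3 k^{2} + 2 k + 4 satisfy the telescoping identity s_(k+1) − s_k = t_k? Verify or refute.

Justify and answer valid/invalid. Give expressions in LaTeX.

valid; difference matches t_k

s_(k+1) = -k**4 - 5*k**3 - 12*k**2 - 11*k + 1
s_(k+1) − s_k = -4*k**3 - 9*k**2 - 13*k - 3
(s_(k+1) − s_k) − t_k = 0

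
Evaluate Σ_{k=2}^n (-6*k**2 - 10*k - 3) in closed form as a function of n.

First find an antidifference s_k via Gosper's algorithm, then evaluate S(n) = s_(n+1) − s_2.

S(n) = -2*n**3 - 8*n**2 - 9*n + 19

Step 1: r(k) = (6*k**2 + 22*k + 19)/(6*k**2 + 10*k + 3).
Gosper form: A/B · C(k+1)/C(k) with A=1, B=1, C=k**2 + 5*k/3 + 1/2.
Need (1)·f(k+1) − (1)·f(k) = k**2 + 5*k/3 + 1/2.
deg f ≤ 3 (via 0,0,2).
Match coefficients ⇒ f(k) = k*(2*k**2 + 2*k - 1)/6.
So s_k = (B(k−1)f/C)·t_k = (k*(2*k**2 + 2*k - 1)/(6*k**2 + 10*k + 3))·t_k = k*(-2*k**2 - 2*k + 1).
Check: Δs_k = -6*k**2 - 10*k - 3. ✓
Evaluate: s_(n+1) = -2*n**3 - 8*n**2 - 9*n - 3; subtract s_(2) = -22 ⇒ S(n) = -2*n**3 - 8*n**2 - 9*n + 19.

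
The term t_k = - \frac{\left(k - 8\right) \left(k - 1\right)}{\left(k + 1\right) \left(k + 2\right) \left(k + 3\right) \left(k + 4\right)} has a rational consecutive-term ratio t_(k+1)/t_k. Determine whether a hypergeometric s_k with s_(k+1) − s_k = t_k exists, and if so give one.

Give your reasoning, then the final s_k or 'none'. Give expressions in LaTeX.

r(k) = k*(k - 7)*(k + 1)/((k - 8)*(k - 1)*(k + 5)) after simplifying.
Factor: A=k + 1; B=k + 5; C=k**2 - 9*k + 8.
Set up (k + 1)·f(k+1) − (k + 4)·f(k) − (k**2 - 9*k + 8) = 0.
Bound: deg f ≤ 3.
Match coefficients ⇒ f(k) = k*(k**2 + 3*k + 20)/3.
Get s_k = R·t_k = k*(-k**2 - 3*k - 20)/(3*(k**3 + 6*k**2 + 11*k + 6)) with R(k) = B(k−1)f(k)/C(k) = k*(k + 4)*(k**2 + 3*k + 20)/(3*(k - 8)*(k - 1)).
Δs = (-k**2 + 9*k - 8)/(k**4 + 10*k**3 + 35*k**2 + 50*k + 24), as required.

s_k = \frac{k \left(- k^{2} - 3 k - 20\right)}{3 \left(k^{3} + 6 k^{2} + 11 k + 6\right)}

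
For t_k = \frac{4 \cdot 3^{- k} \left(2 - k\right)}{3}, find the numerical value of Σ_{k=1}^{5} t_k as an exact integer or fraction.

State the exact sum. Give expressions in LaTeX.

r(k) = (k - 1)/(3*(k - 2)) after simplifying.
Gosper form: A/B · C(k+1)/C(k) with A=1/3, B=1, C=k - 2.
Need (1/3)·f(k+1) − (1)·f(k) = k - 2.
deg f ≤ 1 (via 0,0,1).
Solve for f: f(k) = -3*(2*k - 3)/4 (degree 1 ≤ 1).
So s_k = (B(k−1)f/C)·t_k = (-3*(2*k - 3)/(4*(k - 2)))·t_k = (2*k - 3)/3**k.
Verify: 4*(2 - k)/(3*3**k) matches t_k.
Σ_(k=1)^(5) t_k = s_(6) − s_(1) = 1/81 − (-1/3) = 28/81.

Σ = 28/81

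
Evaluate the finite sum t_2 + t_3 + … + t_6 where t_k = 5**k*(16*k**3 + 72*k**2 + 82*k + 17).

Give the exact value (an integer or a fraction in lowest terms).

Ratio r(k) = 5*(16*k**3 + 120*k**2 + 274*k + 187)/(16*k**3 + 72*k**2 + 82*k + 17).
A = 5, B = 1, C = k**3 + 9*k**2/2 + 41*k/8 + 17/16.
Solve (5)·f(k+1) − (1)·f(k) = k**3 + 9*k**2/2 + 41*k/8 + 17/16.
Bound: deg f ≤ 3.
Solving with deg f ≤ 3: f(k) = (4*k**3 + 3*k**2 - 2*k - 2)/16.
Then R = B(k−1)f/C = (4*k**3 + 3*k**2 - 2*k - 2)/(16*k**3 + 72*k**2 + 82*k + 17), so s_k = R(k)·t_k = 5**k*(4*k**3 + 3*k**2 - 2*k - 2).
Verify: 5**k*(16*k**3 + 72*k**2 + 82*k + 17) matches t_k.
Sum = s_(7) − s_(2); s_(7) = 117421875, s_(2) = 950 ⇒ 117420925.

Σ = 117420925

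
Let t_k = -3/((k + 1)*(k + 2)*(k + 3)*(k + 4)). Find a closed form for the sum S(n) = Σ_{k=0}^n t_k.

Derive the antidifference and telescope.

S(n) = (-n**3 - 9*n**2 - 26*n - 18)/(6*(n**3 + 9*n**2 + 26*n + 24))

Compute t_(k+1)/t_k: get (k + 1)/(k + 5).
A = k + 1, B = k + 5, C = 1.
Solve (k + 1)·f(k+1) − (k + 4)·f(k) = 1.
From deg A=1, deg B=1, deg C=0: d=3.
Solving with deg f ≤ 3: f(k) = k*(k**2 + 6*k + 11)/18.
Certificate R = B(k−1)f/C = k*(k + 4)*(k**2 + 6*k + 11)/18 gives s_k = k*(-k**2 - 6*k - 11)/(6*(k + 1)*(k + 2)*(k + 3)).
Check: Δs_k = -3/(k**4 + 10*k**3 + 35*k**2 + 50*k + 24). ✓
s_(n+1) = (-n**3 - 9*n**2 - 26*n - 18)/(6*(n**3 + 9*n**2 + 26*n + 24)) and s_(0) = 0, so S(n) = (-n**3 - 9*n**2 - 26*n - 18)/(6*(n**3 + 9*n**2 + 26*n + 24)).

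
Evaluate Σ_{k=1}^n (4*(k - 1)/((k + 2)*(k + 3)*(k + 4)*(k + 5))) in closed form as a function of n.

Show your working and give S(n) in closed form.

S(n) = n*(n**2 + 12*n - 13)/(30*(n**3 + 12*n**2 + 47*n + 60))

The ratio is k*(k + 2)/((k - 1)*(k + 6)).
Normal form (A,B,C) = (k + 2, k + 6, k - 1).
Key eq: (k + 2)·f(k+1) = (k + 5)·f(k) + (k - 1).
d = 3 from the (1,1,1) case.
Solving with deg f ≤ 3: f(k) = -k/2.
Certificate R = B(k−1)f/C = -k*(k + 5)/(2*(k - 1)) gives s_k = -2*k/((k + 2)*(k + 3)*(k + 4)).
Verify: 4*(k - 1)/(k**4 + 14*k**3 + 71*k**2 + 154*k + 120) matches t_k.
Evaluate: s_(n+1) = 2*(-n - 1)/(n**3 + 12*n**2 + 47*n + 60); subtract s_(1) = -1/30 ⇒ S(n) = n*(n**2 + 12*n - 13)/(30*(n**3 + 12*n**2 + 47*n + 60)).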